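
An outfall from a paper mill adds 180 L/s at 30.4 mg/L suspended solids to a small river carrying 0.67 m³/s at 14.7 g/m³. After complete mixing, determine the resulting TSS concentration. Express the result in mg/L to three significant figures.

180 L/s = 0.18 m³/s.
Conservation of mass across the mixing zone: C = (0.18·30.4 + 0.67·14.7) / (0.18 + 0.67) = 15.32/0.85 = 18.02 mg/L.

18.0 mg/L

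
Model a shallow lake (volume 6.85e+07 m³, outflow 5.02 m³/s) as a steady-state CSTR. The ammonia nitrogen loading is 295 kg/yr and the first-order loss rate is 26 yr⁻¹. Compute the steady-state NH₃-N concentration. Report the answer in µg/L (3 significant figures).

Outflow Q = 5.02 m³/s × 3.156e+07 s/yr = 1.584e+08 m³/yr.
Steady-state CSTR mass balance: W = Q·C + k·V·C, so C = W/(Q + kV).
Q + kV = 1.584e+08 + 26·6.85e+07 = 1.939e+09 m³/yr.
C = 295/1.939e+09 = 1.521e-07 kg/m³ = 0.0001521 mg/L = 0.1521 µg/L.

0.152 µg/L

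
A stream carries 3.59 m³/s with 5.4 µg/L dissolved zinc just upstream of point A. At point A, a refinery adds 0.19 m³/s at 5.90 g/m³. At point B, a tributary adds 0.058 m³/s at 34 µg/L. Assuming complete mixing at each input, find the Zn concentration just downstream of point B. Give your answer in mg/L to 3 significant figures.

5.4 µg/L = 0.0054 mg/L.
After input A: C = (3.59·0.0054 + 0.19·5.9) / 3.78 = 0.3017 mg/L.
34 µg/L = 0.034 mg/L.
After input B: C = (3.78·0.3017 + 0.058·0.034) / 3.838 = 0.2976 mg/L.

0.298 mg/L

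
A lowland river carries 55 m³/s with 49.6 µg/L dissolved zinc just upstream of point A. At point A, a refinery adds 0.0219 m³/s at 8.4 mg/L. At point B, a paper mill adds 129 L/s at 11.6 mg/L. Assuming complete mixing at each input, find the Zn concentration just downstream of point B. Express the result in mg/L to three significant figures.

49.6 µg/L = 0.0496 mg/L.
After input A: C = (55·0.0496 + 0.0219·8.4) / 55.02 = 0.05292 mg/L.
129 L/s = 0.129 m³/s.
After input B: C = (55.02·0.05292 + 0.129·11.6) / 55.15 = 0.07993 mg/L.

0.0799 mg/L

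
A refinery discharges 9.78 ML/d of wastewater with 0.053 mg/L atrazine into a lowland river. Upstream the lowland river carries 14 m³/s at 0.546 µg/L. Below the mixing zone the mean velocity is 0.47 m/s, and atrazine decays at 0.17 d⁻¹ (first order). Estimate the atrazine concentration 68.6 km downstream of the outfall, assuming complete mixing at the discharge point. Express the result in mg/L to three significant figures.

9.78 ML/d = 0.1132 m³/s.
0.546 µg/L = 0.000546 mg/L.
After complete mixing, C₀ = (0.1132·0.053 + 14·0.000546) / 14.11 = 0.0009667 mg/L.
Travel time t = 6.86e+04 m / 0.47 m/s = 1.46e+05 s = 1.689 d.
C = 0.0009667·exp(−0.17·1.689) = 0.0009667·0.7504 = 0.0007254 mg/L.

0.000725 mg/L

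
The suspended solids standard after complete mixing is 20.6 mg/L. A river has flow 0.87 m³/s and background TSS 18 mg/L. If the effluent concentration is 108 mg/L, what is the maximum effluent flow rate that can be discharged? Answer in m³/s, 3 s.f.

0.0259 m³/s

Mass balance at complete mixing: C_std·(Q_w + Q_r) = Q_w·C_e + Q_r·C_b.
Rearranging, Q_w = Q_r·(C_std − C_b)/(C_e − C_std) = 0.87·(20.6 − 18) / (108 − 20.6) = 0.02588 m³/s.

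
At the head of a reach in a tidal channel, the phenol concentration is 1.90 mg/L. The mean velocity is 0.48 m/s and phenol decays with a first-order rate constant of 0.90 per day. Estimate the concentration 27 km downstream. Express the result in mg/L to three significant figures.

1.06 mg/L

Travel time t = 27 km / 0.48 m/s = 2.7e+04/0.48 = 5.625e+04 s = 0.651 d.
First-order decay: C = 1.90·exp(−0.90·0.651) = 1.90·0.5566 = 1.058 mg/L.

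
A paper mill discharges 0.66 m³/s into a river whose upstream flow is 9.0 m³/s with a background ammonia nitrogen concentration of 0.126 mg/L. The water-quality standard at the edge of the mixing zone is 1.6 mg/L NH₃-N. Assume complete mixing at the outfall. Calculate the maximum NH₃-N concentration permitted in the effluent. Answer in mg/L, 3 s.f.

21.7 mg/L

Mass balance: 1.6·9.66 = 0.66·Cₑ + 9·0.126.
Cₑ = (15.46 − 1.134) / 0.66 = 21.7 mg/L.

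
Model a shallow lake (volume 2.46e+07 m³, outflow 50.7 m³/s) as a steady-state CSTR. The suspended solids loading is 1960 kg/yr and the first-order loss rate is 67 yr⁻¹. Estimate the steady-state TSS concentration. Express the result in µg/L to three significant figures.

Outflow Q = 50.7 m³/s × 3.156e+07 s/yr = 1.6e+09 m³/yr.
Steady-state CSTR mass balance: W = Q·C + k·V·C, so C = W/(Q + kV).
Q + kV = 1.6e+09 + 67·2.46e+07 = 3.248e+09 m³/yr.
C = 1960/3.248e+09 = 6.034e-07 kg/m³ = 0.0006034 mg/L = 0.6034 µg/L.

0.603 µg/L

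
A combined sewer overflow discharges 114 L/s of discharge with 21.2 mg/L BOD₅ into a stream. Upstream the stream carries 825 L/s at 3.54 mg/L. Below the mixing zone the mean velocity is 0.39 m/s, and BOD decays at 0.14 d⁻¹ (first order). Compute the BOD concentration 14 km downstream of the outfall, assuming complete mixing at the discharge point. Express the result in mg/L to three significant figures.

114 L/s = 0.114 m³/s.
825 L/s = 0.825 m³/s.
After complete mixing, C₀ = (0.114·21.2 + 0.825·3.54) / 0.939 = 5.684 mg/L.
Travel time t = 1.4e+04 m / 0.39 m/s = 3.59e+04 s = 0.4155 d.
C = 5.684·exp(−0.14·0.4155) = 5.684·0.9435 = 5.363 mg/L.

5.36 mg/L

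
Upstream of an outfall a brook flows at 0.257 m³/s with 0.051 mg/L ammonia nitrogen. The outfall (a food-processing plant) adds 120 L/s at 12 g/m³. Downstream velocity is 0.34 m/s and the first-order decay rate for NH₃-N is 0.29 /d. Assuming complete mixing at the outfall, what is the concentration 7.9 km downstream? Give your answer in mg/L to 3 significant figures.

120 L/s = 0.12 m³/s.
After complete mixing, C₀ = (0.12·12 + 0.257·0.051) / 0.377 = 3.854 mg/L.
Travel time t = 7900 m / 0.34 m/s = 2.324e+04 s = 0.2689 d.
C = 3.854·exp(−0.29·0.2689) = 3.854·0.925 = 3.565 mg/L.

3.57 mg/L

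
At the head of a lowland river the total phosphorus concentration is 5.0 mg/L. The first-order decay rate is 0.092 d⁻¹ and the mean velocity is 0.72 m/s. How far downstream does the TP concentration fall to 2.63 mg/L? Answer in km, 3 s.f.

From C = C₀·e^(−kt), t = ln(C₀/C)/k = ln(5.0/2.63)/0.092 = 0.6425/0.092 = 6.983 d.
Distance = v·t = 0.72 m/s × 6.033e+05 s = 4.344e+05 m = 434.4 km.

434 km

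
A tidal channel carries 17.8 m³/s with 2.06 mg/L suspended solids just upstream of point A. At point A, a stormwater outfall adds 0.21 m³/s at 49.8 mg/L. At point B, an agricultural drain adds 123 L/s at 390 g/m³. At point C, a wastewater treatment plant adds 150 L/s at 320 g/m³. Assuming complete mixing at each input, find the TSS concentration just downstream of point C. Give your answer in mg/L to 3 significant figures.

7.83 mg/L

After input A: C = (17.8·2.06 + 0.21·49.8) / 18.01 = 2.617 mg/L.
123 L/s = 0.123 m³/s.
After input B: C = (18.01·2.617 + 0.123·390) / 18.13 = 5.244 mg/L.
150 L/s = 0.15 m³/s.
After input C: C = (18.13·5.244 + 0.15·320) / 18.28 = 7.827 mg/L.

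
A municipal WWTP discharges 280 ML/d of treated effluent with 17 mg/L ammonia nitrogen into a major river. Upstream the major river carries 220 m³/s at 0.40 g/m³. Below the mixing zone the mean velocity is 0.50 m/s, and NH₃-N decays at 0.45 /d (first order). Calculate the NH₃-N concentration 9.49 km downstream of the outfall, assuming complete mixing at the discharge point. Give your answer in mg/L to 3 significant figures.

280 ML/d = 3.241 m³/s.
After complete mixing, C₀ = (3.241·17 + 220·0.4) / 223.2 = 0.641 mg/L.
Travel time t = 9490 m / 0.50 m/s = 1.898e+04 s = 0.2197 d.
C = 0.641·exp(−0.45·0.2197) = 0.641·0.9059 = 0.5806 mg/L.

0.581 mg/L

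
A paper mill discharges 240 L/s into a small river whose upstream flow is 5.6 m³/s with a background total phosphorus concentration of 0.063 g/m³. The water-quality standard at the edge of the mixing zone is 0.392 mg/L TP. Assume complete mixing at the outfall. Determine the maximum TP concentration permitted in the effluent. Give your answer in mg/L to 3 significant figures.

8.07 mg/L

240 L/s = 0.24 m³/s.
Mass balance: 0.392·5.84 = 0.24·Cₑ + 5.6·0.063.
Cₑ = (2.289 − 0.3528) / 0.24 = 8.069 mg/L.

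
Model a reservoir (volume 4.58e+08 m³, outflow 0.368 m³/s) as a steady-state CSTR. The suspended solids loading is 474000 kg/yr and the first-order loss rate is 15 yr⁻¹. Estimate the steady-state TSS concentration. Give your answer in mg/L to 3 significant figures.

0.0689 mg/L

Outflow Q = 0.368 m³/s × 3.156e+07 s/yr = 1.161e+07 m³/yr.
Steady-state CSTR mass balance: W = Q·C + k·V·C, so C = W/(Q + kV).
Q + kV = 1.161e+07 + 15·4.58e+08 = 6.882e+09 m³/yr.
C = 474000/6.882e+09 = 6.888e-05 kg/m³ = 0.06888 mg/L.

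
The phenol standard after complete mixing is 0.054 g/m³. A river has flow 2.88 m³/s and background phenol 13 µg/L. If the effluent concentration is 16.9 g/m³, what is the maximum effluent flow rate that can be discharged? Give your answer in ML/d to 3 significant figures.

13 µg/L = 0.013 mg/L.
Mass balance at complete mixing: C_std·(Q_w + Q_r) = Q_w·C_e + Q_r·C_b.
Rearranging, Q_w = Q_r·(C_std − C_b)/(C_e − C_std) = 2.88·(0.054 − 0.013) / (16.9 − 0.054) = 0.007009 m³/s.
= 0.6056 ML/d.

0.606 ML/d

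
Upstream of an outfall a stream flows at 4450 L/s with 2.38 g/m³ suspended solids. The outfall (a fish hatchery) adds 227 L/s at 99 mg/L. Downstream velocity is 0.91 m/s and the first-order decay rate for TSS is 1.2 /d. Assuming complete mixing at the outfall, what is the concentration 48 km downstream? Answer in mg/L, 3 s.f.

227 L/s = 0.227 m³/s.
4450 L/s = 4.45 m³/s.
After complete mixing, C₀ = (0.227·99 + 4.45·2.38) / 4.677 = 7.069 mg/L.
Travel time t = 4.8e+04 m / 0.91 m/s = 5.275e+04 s = 0.6105 d.
C = 7.069·exp(−1.2·0.6105) = 7.069·0.4807 = 3.398 mg/L.

3.40 mg/L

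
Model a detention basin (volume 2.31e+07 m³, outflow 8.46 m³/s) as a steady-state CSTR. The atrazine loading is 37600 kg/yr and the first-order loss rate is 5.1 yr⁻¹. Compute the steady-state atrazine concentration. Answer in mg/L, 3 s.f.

Outflow Q = 8.46 m³/s × 3.156e+07 s/yr = 2.67e+08 m³/yr.
Steady-state CSTR mass balance: W = Q·C + k·V·C, so C = W/(Q + kV).
Q + kV = 2.67e+08 + 5.1·2.31e+07 = 3.848e+08 m³/yr.
C = 37600/3.848e+08 = 9.772e-05 kg/m³ = 0.09772 mg/L.

0.0977 mg/L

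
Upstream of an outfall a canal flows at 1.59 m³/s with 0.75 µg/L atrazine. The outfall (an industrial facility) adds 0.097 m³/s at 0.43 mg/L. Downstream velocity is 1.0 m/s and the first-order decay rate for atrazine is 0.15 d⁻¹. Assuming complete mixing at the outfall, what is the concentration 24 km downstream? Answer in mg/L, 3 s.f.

0.0244 mg/L

0.75 µg/L = 0.00075 mg/L.
After complete mixing, C₀ = (0.097·0.43 + 1.59·0.00075) / 1.687 = 0.02543 mg/L.
Travel time t = 2.4e+04 m / 1.0 m/s = 2.4e+04 s = 0.2778 d.
C = 0.02543·exp(−0.15·0.2778) = 0.02543·0.9592 = 0.02439 mg/L.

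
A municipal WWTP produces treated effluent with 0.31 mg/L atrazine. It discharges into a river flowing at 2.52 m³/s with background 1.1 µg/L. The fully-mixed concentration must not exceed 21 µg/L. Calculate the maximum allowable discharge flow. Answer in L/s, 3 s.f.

174 L/s

1.1 µg/L = 0.0011 mg/L.
21 µg/L = 0.021 mg/L.
Mass balance at complete mixing: C_std·(Q_w + Q_r) = Q_w·C_e + Q_r·C_b.
Rearranging, Q_w = Q_r·(C_std − C_b)/(C_e − C_std) = 2.52·(0.021 − 0.0011) / (0.31 − 0.021) = 0.1735 m³/s.
= 173.5 L/s.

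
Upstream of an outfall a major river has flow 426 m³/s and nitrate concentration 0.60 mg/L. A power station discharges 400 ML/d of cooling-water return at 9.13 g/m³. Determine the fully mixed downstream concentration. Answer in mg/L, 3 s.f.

0.692 mg/L

400 ML/d = 4.63 m³/s.
Flow-weighted mixing gives C = (4.63·9.13 + 426·0.6) / (4.63 + 426) = 297.9/430.6 = 0.6917 mg/L.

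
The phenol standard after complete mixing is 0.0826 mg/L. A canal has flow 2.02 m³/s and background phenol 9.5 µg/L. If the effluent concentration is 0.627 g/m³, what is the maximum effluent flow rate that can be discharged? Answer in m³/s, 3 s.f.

9.5 µg/L = 0.0095 mg/L.
Mass balance at complete mixing: C_std·(Q_w + Q_r) = Q_w·C_e + Q_r·C_b.
Rearranging, Q_w = Q_r·(C_std − C_b)/(C_e − C_std) = 2.02·(0.0826 − 0.0095) / (0.627 − 0.0826) = 0.2712 m³/s.

0.271 m³/s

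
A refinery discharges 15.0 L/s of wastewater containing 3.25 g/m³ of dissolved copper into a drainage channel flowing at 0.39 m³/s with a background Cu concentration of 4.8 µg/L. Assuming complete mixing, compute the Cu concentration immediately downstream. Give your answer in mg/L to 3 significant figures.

0.125 mg/L

15.0 L/s = 0.015 m³/s.
4.8 µg/L = 0.0048 mg/L.
Flow-weighted mixing gives C = (0.015·3.25 + 0.39·0.0048) / (0.015 + 0.39) = 0.05062/0.405 = 0.125 mg/L.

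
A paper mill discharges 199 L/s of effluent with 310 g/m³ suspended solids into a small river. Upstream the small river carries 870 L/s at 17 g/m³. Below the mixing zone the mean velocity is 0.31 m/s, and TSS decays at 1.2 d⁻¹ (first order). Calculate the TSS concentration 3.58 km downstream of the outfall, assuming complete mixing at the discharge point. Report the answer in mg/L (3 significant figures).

60.9 mg/L

199 L/s = 0.199 m³/s.
870 L/s = 0.87 m³/s.
After complete mixing, C₀ = (0.199·310 + 0.87·17) / 1.069 = 71.54 mg/L.
Travel time t = 3580 m / 0.31 m/s = 1.155e+04 s = 0.1337 d.
C = 71.54·exp(−1.2·0.1337) = 71.54·0.8518 = 60.94 mg/L.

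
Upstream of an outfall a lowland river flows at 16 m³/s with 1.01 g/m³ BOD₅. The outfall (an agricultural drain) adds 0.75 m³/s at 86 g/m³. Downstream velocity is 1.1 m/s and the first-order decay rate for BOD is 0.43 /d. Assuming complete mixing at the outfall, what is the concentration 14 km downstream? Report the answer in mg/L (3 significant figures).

After complete mixing, C₀ = (0.75·86 + 16·1.01) / 16.75 = 4.816 mg/L.
Travel time t = 1.4e+04 m / 1.1 m/s = 1.273e+04 s = 0.1473 d.
C = 4.816·exp(−0.43·0.1473) = 4.816·0.9386 = 4.52 mg/L.

4.52 mg/L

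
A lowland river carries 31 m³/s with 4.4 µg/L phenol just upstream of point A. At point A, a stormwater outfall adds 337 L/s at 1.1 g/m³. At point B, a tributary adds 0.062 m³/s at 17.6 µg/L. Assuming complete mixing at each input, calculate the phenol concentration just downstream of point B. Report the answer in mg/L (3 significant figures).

0.0162 mg/L

4.4 µg/L = 0.0044 mg/L.
337 L/s = 0.337 m³/s.
After input A: C = (31·0.0044 + 0.337·1.1) / 31.34 = 0.01618 mg/L.
17.6 µg/L = 0.0176 mg/L.
After input B: C = (31.34·0.01618 + 0.062·0.0176) / 31.4 = 0.01618 mg/L.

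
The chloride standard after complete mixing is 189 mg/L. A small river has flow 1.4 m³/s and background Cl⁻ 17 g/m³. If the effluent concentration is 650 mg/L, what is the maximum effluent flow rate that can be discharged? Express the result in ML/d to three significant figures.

45.1 ML/d

Mass balance at complete mixing: C_std·(Q_w + Q_r) = Q_w·C_e + Q_r·C_b.
Rearranging, Q_w = Q_r·(C_std − C_b)/(C_e − C_std) = 1.4·(189 − 17) / (650 − 189) = 0.5223 m³/s.
= 45.13 ML/d.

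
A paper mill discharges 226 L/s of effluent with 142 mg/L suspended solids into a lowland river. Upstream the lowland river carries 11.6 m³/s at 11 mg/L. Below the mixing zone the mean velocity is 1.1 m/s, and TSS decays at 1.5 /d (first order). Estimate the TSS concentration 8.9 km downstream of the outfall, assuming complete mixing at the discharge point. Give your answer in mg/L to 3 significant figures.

11.7 mg/L

226 L/s = 0.226 m³/s.
After complete mixing, C₀ = (0.226·142 + 11.6·11) / 11.83 = 13.5 mg/L.
Travel time t = 8900 m / 1.1 m/s = 8091 s = 0.09364 d.
C = 13.5·exp(−1.5·0.09364) = 13.5·0.869 = 11.73 mg/L.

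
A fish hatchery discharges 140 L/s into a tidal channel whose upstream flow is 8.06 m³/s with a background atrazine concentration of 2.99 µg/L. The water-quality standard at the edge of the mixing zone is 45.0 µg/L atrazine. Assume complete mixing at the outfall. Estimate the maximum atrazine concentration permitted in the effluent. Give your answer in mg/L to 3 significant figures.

140 L/s = 0.14 m³/s.
2.99 µg/L = 0.00299 mg/L.
45.0 µg/L = 0.045 mg/L.
Mass balance: 0.045·8.2 = 0.14·Cₑ + 8.06·0.00299.
Cₑ = (0.369 − 0.0241) / 0.14 = 2.464 mg/L.

2.46 mg/L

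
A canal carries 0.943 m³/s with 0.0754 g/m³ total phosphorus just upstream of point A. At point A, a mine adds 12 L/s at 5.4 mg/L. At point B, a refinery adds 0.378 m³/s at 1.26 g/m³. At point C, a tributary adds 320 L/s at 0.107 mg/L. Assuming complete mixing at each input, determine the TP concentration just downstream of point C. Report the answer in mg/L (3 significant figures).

12 L/s = 0.012 m³/s.
After input A: C = (0.943·0.0754 + 0.012·5.4) / 0.955 = 0.1423 mg/L.
After input B: C = (0.955·0.1423 + 0.378·1.26) / 1.333 = 0.4593 mg/L.
320 L/s = 0.32 m³/s.
After input C: C = (1.333·0.4593 + 0.32·0.107) / 1.653 = 0.3911 mg/L.

0.391 mg/L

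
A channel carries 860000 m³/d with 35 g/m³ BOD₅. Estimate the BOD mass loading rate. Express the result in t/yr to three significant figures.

11000 t/yr

860000 m³/d = 9.954 m³/s.
Mass flux = Q·C = 9.954 m³/s × 35 g/m³ = 348.4 g/s.
= 348.4 g/s × 31.56 = 1.099e+04 t/yr.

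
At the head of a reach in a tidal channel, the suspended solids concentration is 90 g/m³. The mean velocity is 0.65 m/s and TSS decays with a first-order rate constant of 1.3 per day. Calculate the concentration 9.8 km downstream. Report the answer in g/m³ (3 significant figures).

Travel time t = 9.8 km / 0.65 m/s = 9800/0.65 = 1.508e+04 s = 0.1745 d.
First-order decay: C = 90·exp(−1.3·0.1745) = 90·0.797 = 71.73 g/m³.

71.7 g/m³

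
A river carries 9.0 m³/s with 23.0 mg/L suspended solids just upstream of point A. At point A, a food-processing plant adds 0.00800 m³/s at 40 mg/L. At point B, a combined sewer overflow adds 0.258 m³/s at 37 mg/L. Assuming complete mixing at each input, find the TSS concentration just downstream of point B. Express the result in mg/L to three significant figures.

After input A: C = (9·23 + 0.008·40) / 9.008 = 23.02 mg/L.
After input B: C = (9.008·23.02 + 0.258·37) / 9.266 = 23.4 mg/L.

23.4 mg/L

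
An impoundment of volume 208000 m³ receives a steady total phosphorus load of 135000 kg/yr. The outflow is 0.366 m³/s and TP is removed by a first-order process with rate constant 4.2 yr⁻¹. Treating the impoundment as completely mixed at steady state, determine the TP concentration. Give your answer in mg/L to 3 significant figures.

10.9 mg/L

Outflow Q = 0.366 m³/s × 3.156e+07 s/yr = 1.155e+07 m³/yr.
Steady-state CSTR mass balance: W = Q·C + k·V·C, so C = W/(Q + kV).
Q + kV = 1.155e+07 + 4.2·208000 = 1.242e+07 m³/yr.
C = 135000/1.242e+07 = 0.01087 kg/m³ = 10.87 mg/L.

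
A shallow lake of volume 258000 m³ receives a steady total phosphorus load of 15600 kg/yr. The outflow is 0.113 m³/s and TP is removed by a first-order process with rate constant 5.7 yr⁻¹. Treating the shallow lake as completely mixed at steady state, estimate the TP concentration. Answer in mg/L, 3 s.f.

Outflow Q = 0.113 m³/s × 3.156e+07 s/yr = 3.566e+06 m³/yr.
Steady-state CSTR mass balance: W = Q·C + k·V·C, so C = W/(Q + kV).
Q + kV = 3.566e+06 + 5.7·258000 = 5.037e+06 m³/yr.
C = 15600/5.037e+06 = 0.003097 kg/m³ = 3.097 mg/L.

3.10 mg/L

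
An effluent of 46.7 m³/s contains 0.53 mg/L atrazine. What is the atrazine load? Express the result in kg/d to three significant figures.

Mass flux = Q·C = 46.7 m³/s × 0.53 g/m³ = 24.75 g/s.
= 24.75 g/s × 86.4 = 2138 kg/d.

2140 kg/d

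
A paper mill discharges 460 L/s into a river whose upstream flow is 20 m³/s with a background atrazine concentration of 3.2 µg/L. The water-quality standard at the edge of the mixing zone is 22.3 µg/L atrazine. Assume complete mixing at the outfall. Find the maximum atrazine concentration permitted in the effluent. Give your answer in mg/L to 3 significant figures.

0.853 mg/L

460 L/s = 0.46 m³/s.
3.2 µg/L = 0.0032 mg/L.
22.3 µg/L = 0.0223 mg/L.
Mass balance: 0.0223·20.46 = 0.46·Cₑ + 20·0.0032.
Cₑ = (0.4563 − 0.064) / 0.46 = 0.8527 mg/L.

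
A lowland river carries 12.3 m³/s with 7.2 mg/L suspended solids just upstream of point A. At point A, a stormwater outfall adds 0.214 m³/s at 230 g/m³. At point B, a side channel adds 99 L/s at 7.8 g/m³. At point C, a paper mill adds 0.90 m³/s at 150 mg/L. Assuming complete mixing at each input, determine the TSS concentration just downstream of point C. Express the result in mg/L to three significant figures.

After input A: C = (12.3·7.2 + 0.214·230) / 12.51 = 11.01 mg/L.
99 L/s = 0.099 m³/s.
After input B: C = (12.51·11.01 + 0.099·7.8) / 12.61 = 10.98 mg/L.
After input C: C = (12.61·10.98 + 0.9·150) / 13.51 = 20.24 mg/L.

20.2 mg/L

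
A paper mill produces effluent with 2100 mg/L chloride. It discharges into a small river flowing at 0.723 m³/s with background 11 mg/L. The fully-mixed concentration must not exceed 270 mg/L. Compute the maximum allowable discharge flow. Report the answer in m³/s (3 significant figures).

Mass balance at complete mixing: C_std·(Q_w + Q_r) = Q_w·C_e + Q_r·C_b.
Rearranging, Q_w = Q_r·(C_std − C_b)/(C_e − C_std) = 0.723·(270 − 11) / (2100 − 270) = 0.1023 m³/s.

0.102 m³/s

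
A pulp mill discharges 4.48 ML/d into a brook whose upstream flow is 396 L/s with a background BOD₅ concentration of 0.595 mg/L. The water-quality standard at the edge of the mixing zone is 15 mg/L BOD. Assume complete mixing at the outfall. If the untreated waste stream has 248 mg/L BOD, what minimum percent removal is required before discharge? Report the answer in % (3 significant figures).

4.48 ML/d = 0.05185 m³/s.
396 L/s = 0.396 m³/s.
Mass balance: 15·0.4479 = 0.05185·Cₑ + 0.396·0.595.
Cₑ = (6.718 − 0.2356) / 0.05185 = 125 mg/L.
Required removal = 1 − 125/248 = 49.59 %.

49.6 %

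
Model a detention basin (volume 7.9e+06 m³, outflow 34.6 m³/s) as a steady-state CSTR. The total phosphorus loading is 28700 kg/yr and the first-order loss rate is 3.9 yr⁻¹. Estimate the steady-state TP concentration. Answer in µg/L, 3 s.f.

Outflow Q = 34.6 m³/s × 3.156e+07 s/yr = 1.092e+09 m³/yr.
Steady-state CSTR mass balance: W = Q·C + k·V·C, so C = W/(Q + kV).
Q + kV = 1.092e+09 + 3.9·7.9e+06 = 1.123e+09 m³/yr.
C = 28700/1.123e+09 = 2.556e-05 kg/m³ = 0.02556 mg/L = 25.56 µg/L.

25.6 µg/L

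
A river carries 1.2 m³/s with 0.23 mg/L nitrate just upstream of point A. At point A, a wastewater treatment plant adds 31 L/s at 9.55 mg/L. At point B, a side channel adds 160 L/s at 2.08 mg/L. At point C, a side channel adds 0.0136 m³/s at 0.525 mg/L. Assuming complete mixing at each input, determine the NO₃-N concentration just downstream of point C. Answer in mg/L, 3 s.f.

0.649 mg/L

31 L/s = 0.031 m³/s.
After input A: C = (1.2·0.23 + 0.031·9.55) / 1.231 = 0.4647 mg/L.
160 L/s = 0.16 m³/s.
After input B: C = (1.231·0.4647 + 0.16·2.08) / 1.391 = 0.6505 mg/L.
After input C: C = (1.391·0.6505 + 0.0136·0.525) / 1.405 = 0.6493 mg/L.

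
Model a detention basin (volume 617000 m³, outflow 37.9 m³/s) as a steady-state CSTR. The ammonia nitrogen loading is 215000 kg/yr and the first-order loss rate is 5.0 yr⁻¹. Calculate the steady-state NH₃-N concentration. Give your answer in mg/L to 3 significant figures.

0.179 mg/L

Outflow Q = 37.9 m³/s × 3.156e+07 s/yr = 1.196e+09 m³/yr.
Steady-state CSTR mass balance: W = Q·C + k·V·C, so C = W/(Q + kV).
Q + kV = 1.196e+09 + 5.0·617000 = 1.199e+09 m³/yr.
C = 215000/1.199e+09 = 0.0001793 kg/m³ = 0.1793 mg/L.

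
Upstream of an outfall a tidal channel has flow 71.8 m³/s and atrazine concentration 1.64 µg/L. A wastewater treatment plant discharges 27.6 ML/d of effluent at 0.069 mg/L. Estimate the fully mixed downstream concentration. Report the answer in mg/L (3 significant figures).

27.6 ML/d = 0.3194 m³/s.
1.64 µg/L = 0.00164 mg/L.
Conservation of mass across the mixing zone: C = (0.3194·0.069 + 71.8·0.00164) / (0.3194 + 71.8) = 0.1398/72.12 = 0.001938 mg/L.

0.00194 mg/L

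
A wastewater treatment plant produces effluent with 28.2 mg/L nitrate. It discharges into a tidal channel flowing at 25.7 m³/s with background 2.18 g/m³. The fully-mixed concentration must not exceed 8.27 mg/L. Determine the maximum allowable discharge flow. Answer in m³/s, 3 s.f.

Mass balance at complete mixing: C_std·(Q_w + Q_r) = Q_w·C_e + Q_r·C_b.
Rearranging, Q_w = Q_r·(C_std − C_b)/(C_e − C_std) = 25.7·(8.27 − 2.18) / (28.2 − 8.27) = 7.853 m³/s.

7.85 m³/s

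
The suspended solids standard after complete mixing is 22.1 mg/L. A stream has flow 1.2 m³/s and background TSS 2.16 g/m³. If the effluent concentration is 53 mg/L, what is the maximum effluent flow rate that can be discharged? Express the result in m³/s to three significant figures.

0.774 m³/s

Mass balance at complete mixing: C_std·(Q_w + Q_r) = Q_w·C_e + Q_r·C_b.
Rearranging, Q_w = Q_r·(C_std − C_b)/(C_e − C_std) = 1.2·(22.1 − 2.16) / (53 − 22.1) = 0.7744 m³/s.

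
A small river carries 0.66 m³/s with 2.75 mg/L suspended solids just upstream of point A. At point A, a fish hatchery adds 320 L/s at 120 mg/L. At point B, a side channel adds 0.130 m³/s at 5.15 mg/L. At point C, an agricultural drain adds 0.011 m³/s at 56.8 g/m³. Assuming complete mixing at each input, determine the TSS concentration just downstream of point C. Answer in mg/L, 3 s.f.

320 L/s = 0.32 m³/s.
After input A: C = (0.66·2.75 + 0.32·120) / 0.98 = 41.04 mg/L.
After input B: C = (0.98·41.04 + 0.13·5.15) / 1.11 = 36.83 mg/L.
After input C: C = (1.11·36.83 + 0.011·56.8) / 1.121 = 37.03 mg/L.

37.0 mg/L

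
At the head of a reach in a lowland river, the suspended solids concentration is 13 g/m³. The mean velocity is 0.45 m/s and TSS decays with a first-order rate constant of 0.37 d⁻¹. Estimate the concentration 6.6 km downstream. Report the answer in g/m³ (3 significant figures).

Travel time t = 6.6 km / 0.45 m/s = 6600/0.45 = 1.467e+04 s = 0.1698 d.
First-order decay: C = 13·exp(−0.37·0.1698) = 13·0.9391 = 12.21 g/m³.

12.2 g/m³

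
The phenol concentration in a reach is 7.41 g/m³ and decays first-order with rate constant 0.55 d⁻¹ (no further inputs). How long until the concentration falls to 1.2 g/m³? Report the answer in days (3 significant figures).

t = ln(C₀/C)/k = ln(7.41/1.2)/0.55 = 1.821/0.55 = 3.31 d.

3.31 d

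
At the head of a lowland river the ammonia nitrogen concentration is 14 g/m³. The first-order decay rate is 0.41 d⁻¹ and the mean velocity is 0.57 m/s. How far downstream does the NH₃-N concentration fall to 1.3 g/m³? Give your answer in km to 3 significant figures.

285 km

From C = C₀·e^(−kt), t = ln(C₀/C)/k = ln(14/1.3)/0.41 = 2.377/0.41 = 5.797 d.
Distance = v·t = 0.57 m/s × 5.008e+05 s = 2.855e+05 m = 285.5 km.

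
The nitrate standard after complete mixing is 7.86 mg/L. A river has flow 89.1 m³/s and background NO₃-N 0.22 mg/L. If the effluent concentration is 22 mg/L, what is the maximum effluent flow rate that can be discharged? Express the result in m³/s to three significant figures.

Mass balance at complete mixing: C_std·(Q_w + Q_r) = Q_w·C_e + Q_r·C_b.
Rearranging, Q_w = Q_r·(C_std − C_b)/(C_e − C_std) = 89.1·(7.86 − 0.22) / (22 − 7.86) = 48.14 m³/s.

48.1 m³/s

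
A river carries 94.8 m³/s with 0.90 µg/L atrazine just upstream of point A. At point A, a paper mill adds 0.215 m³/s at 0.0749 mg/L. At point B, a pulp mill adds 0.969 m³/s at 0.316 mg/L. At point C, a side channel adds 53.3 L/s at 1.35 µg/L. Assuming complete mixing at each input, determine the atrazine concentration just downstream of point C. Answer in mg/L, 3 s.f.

0.00425 mg/L

0.90 µg/L = 0.0009 mg/L.
After input A: C = (94.8·0.0009 + 0.215·0.0749) / 95.02 = 0.001067 mg/L.
After input B: C = (95.02·0.001067 + 0.969·0.316) / 95.98 = 0.004247 mg/L.
53.3 L/s = 0.0533 m³/s.
1.35 µg/L = 0.00135 mg/L.
After input C: C = (95.98·0.004247 + 0.0533·0.00135) / 96.04 = 0.004245 mg/L.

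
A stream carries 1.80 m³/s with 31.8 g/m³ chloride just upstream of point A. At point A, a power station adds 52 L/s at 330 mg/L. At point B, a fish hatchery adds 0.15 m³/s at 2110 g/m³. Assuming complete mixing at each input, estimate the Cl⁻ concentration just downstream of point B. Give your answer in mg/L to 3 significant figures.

195 mg/L

52 L/s = 0.052 m³/s.
After input A: C = (1.8·31.8 + 0.052·330) / 1.852 = 40.17 mg/L.
After input B: C = (1.852·40.17 + 0.15·2110) / 2.002 = 195.3 mg/L.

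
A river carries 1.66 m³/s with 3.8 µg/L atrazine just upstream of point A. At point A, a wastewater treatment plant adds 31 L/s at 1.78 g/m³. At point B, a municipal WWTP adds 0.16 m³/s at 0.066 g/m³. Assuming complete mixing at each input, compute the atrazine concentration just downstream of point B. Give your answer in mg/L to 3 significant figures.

0.0389 mg/L

3.8 µg/L = 0.0038 mg/L.
31 L/s = 0.031 m³/s.
After input A: C = (1.66·0.0038 + 0.031·1.78) / 1.691 = 0.03636 mg/L.
After input B: C = (1.691·0.03636 + 0.16·0.066) / 1.851 = 0.03892 mg/L.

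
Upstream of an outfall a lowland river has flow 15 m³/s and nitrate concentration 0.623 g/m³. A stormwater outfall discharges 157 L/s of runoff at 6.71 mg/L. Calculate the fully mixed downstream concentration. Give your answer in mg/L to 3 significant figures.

157 L/s = 0.157 m³/s.
Flow-weighted mixing gives C = (0.157·6.71 + 15·0.623) / (0.157 + 15) = 10.4/15.16 = 0.6861 mg/L.

0.686 mg/L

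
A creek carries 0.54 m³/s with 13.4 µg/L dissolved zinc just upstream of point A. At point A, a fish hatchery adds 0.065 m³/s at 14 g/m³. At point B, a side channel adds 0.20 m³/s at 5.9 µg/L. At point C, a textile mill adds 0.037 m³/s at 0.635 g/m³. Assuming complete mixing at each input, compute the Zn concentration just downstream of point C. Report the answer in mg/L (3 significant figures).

13.4 µg/L = 0.0134 mg/L.
After input A: C = (0.54·0.0134 + 0.065·14) / 0.605 = 1.516 mg/L.
5.9 µg/L = 0.0059 mg/L.
After input B: C = (0.605·1.516 + 0.2·0.0059) / 0.805 = 1.141 mg/L.
After input C: C = (0.805·1.141 + 0.037·0.635) / 0.842 = 1.119 mg/L.

1.12 mg/L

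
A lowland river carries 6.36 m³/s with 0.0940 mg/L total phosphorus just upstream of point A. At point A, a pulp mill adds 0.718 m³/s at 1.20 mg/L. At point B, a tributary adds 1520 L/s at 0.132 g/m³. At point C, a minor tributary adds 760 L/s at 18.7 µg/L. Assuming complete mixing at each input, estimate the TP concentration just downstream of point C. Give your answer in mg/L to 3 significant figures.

0.179 mg/L

After input A: C = (6.36·0.094 + 0.718·1.2) / 7.078 = 0.2062 mg/L.
1520 L/s = 1.52 m³/s.
After input B: C = (7.078·0.2062 + 1.52·0.132) / 8.598 = 0.1931 mg/L.
760 L/s = 0.76 m³/s.
18.7 µg/L = 0.0187 mg/L.
After input C: C = (8.598·0.1931 + 0.76·0.0187) / 9.358 = 0.1789 mg/L.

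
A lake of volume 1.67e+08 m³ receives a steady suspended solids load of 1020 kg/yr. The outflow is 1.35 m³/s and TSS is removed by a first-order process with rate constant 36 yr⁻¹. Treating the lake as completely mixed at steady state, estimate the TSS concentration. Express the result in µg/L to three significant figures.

0.168 µg/L

Outflow Q = 1.35 m³/s × 3.156e+07 s/yr = 4.26e+07 m³/yr.
Steady-state CSTR mass balance: W = Q·C + k·V·C, so C = W/(Q + kV).
Q + kV = 4.26e+07 + 36·1.67e+08 = 6.055e+09 m³/yr.
C = 1020/6.055e+09 = 1.685e-07 kg/m³ = 0.0001685 mg/L = 0.1685 µg/L.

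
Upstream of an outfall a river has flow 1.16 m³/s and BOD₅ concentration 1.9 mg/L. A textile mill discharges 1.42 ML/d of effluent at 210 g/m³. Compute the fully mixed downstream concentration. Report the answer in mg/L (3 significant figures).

1.42 ML/d = 0.01644 m³/s.
By mass balance at complete mixing, C = (0.01644·210 + 1.16·1.9) / (0.01644 + 1.16) = 5.655/1.176 = 4.807 mg/L.

4.81 mg/L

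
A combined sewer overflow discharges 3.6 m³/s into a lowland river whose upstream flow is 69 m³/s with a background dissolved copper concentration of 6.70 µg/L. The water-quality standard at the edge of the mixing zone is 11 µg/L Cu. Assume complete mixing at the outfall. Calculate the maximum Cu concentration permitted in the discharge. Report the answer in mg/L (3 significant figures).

6.70 µg/L = 0.0067 mg/L.
11 µg/L = 0.011 mg/L.
Mass balance: 0.011·72.6 = 3.6·Cₑ + 69·0.0067.
Cₑ = (0.7986 − 0.4623) / 3.6 = 0.09342 mg/L.

0.0934 mg/L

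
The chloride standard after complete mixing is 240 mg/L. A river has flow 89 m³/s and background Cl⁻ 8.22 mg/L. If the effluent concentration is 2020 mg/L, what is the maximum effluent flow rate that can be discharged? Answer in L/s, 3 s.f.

11600 L/s

Mass balance at complete mixing: C_std·(Q_w + Q_r) = Q_w·C_e + Q_r·C_b.
Rearranging, Q_w = Q_r·(C_std − C_b)/(C_e − C_std) = 89·(240 − 8.22) / (2020 − 240) = 11.59 m³/s.
= 1.159e+04 L/s.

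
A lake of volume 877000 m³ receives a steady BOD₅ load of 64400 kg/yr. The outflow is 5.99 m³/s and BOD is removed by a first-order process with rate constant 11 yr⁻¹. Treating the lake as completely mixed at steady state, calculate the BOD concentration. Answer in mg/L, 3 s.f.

0.324 mg/L

Outflow Q = 5.99 m³/s × 3.156e+07 s/yr = 1.89e+08 m³/yr.
Steady-state CSTR mass balance: W = Q·C + k·V·C, so C = W/(Q + kV).
Q + kV = 1.89e+08 + 11·877000 = 1.987e+08 m³/yr.
C = 64400/1.987e+08 = 0.0003241 kg/m³ = 0.3241 mg/L.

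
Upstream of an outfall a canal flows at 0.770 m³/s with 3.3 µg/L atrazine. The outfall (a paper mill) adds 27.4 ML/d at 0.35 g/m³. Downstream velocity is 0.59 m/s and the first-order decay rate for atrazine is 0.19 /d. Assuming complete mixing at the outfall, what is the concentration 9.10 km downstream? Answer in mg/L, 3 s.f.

27.4 ML/d = 0.3171 m³/s.
3.3 µg/L = 0.0033 mg/L.
After complete mixing, C₀ = (0.3171·0.35 + 0.77·0.0033) / 1.087 = 0.1044 mg/L.
Travel time t = 9100 m / 0.59 m/s = 1.542e+04 s = 0.1785 d.
C = 0.1044·exp(−0.19·0.1785) = 0.1044·0.9667 = 0.101 mg/L.

0.101 mg/L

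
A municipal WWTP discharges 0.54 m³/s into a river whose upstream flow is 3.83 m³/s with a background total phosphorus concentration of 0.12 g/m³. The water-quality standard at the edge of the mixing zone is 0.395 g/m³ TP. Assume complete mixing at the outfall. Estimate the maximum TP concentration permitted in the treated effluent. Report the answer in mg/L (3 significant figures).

Mass balance: 0.395·4.37 = 0.54·Cₑ + 3.83·0.12.
Cₑ = (1.726 − 0.4596) / 0.54 = 2.345 mg/L.

2.35 mg/L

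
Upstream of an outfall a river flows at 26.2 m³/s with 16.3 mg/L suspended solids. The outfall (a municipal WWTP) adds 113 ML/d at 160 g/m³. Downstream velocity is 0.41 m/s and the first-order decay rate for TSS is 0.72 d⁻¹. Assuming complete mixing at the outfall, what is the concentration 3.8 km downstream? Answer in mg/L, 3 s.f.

113 ML/d = 1.308 m³/s.
After complete mixing, C₀ = (1.308·160 + 26.2·16.3) / 27.51 = 23.13 mg/L.
Travel time t = 3800 m / 0.41 m/s = 9268 s = 0.1073 d.
C = 23.13·exp(−0.72·0.1073) = 23.13·0.9257 = 21.41 mg/L.

21.4 mg/L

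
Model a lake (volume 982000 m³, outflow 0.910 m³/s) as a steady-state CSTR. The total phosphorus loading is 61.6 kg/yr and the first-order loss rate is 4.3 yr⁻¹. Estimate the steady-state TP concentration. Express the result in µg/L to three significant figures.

1.87 µg/L

Outflow Q = 0.910 m³/s × 3.156e+07 s/yr = 2.872e+07 m³/yr.
Steady-state CSTR mass balance: W = Q·C + k·V·C, so C = W/(Q + kV).
Q + kV = 2.872e+07 + 4.3·982000 = 3.294e+07 m³/yr.
C = 61.6/3.294e+07 = 1.87e-06 kg/m³ = 0.00187 mg/L = 1.87 µg/L.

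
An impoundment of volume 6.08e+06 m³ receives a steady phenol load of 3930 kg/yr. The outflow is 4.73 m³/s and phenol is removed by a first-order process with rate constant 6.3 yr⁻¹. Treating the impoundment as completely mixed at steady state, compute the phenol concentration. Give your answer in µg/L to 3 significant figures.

21.0 µg/L

Outflow Q = 4.73 m³/s × 3.156e+07 s/yr = 1.493e+08 m³/yr.
Steady-state CSTR mass balance: W = Q·C + k·V·C, so C = W/(Q + kV).
Q + kV = 1.493e+08 + 6.3·6.08e+06 = 1.876e+08 m³/yr.
C = 3930/1.876e+08 = 2.095e-05 kg/m³ = 0.02095 mg/L = 20.95 µg/L.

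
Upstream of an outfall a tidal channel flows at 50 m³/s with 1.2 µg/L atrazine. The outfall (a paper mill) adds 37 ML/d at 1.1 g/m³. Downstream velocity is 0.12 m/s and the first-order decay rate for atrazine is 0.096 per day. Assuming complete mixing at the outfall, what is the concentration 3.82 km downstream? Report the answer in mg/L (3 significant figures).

0.0102 mg/L

37 ML/d = 0.4282 m³/s.
1.2 µg/L = 0.0012 mg/L.
After complete mixing, C₀ = (0.4282·1.1 + 50·0.0012) / 50.43 = 0.01053 mg/L.
Travel time t = 3820 m / 0.12 m/s = 3.183e+04 s = 0.3684 d.
C = 0.01053·exp(−0.096·0.3684) = 0.01053·0.9652 = 0.01017 mg/L.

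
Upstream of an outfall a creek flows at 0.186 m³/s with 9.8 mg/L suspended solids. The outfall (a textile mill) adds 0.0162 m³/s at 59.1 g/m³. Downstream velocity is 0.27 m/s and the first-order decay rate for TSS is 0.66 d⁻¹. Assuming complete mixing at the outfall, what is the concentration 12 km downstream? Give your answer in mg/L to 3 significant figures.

9.79 mg/L

After complete mixing, C₀ = (0.0162·59.1 + 0.186·9.8) / 0.2022 = 13.75 mg/L.
Travel time t = 1.2e+04 m / 0.27 m/s = 4.444e+04 s = 0.5144 d.
C = 13.75·exp(−0.66·0.5144) = 13.75·0.7121 = 9.792 mg/L.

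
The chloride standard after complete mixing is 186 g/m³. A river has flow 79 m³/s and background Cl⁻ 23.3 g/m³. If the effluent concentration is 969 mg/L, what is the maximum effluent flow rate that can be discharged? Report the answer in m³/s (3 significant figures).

16.4 m³/s

Mass balance at complete mixing: C_std·(Q_w + Q_r) = Q_w·C_e + Q_r·C_b.
Rearranging, Q_w = Q_r·(C_std − C_b)/(C_e − C_std) = 79·(186 − 23.3) / (969 − 186) = 16.42 m³/s.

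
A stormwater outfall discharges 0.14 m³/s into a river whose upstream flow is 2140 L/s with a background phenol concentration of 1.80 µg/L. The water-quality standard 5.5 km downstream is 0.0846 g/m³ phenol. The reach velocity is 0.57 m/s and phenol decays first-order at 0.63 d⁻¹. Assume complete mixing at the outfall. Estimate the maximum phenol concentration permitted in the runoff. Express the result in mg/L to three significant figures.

1.45 mg/L

2140 L/s = 2.14 m³/s.
1.80 µg/L = 0.0018 mg/L.
Travel time to the compliance point: t = 5500/0.57 = 9649 s = 0.1117 d; decay factor exp(−0.63·0.1117) = 0.9321.
So the concentration just after mixing may be at most 0.0846/0.9321 = 0.09077 mg/L.
Mass balance: 0.09077·2.28 = 0.14·Cₑ + 2.14·0.0018.
Cₑ = (0.2069 − 0.003852) / 0.14 = 1.451 mg/L.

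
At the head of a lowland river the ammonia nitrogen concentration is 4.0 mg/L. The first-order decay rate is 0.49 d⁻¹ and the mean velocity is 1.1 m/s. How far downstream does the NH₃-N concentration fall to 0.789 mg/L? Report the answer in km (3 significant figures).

From C = C₀·e^(−kt), t = ln(C₀/C)/k = ln(4.0/0.789)/0.49 = 1.623/0.49 = 3.313 d.
Distance = v·t = 1.1 m/s × 2.862e+05 s = 3.149e+05 m = 314.9 km.

315 km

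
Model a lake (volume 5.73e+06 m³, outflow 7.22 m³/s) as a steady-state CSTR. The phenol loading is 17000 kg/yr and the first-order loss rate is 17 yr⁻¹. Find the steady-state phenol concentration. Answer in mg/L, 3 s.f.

0.0523 mg/L

Outflow Q = 7.22 m³/s × 3.156e+07 s/yr = 2.278e+08 m³/yr.
Steady-state CSTR mass balance: W = Q·C + k·V·C, so C = W/(Q + kV).
Q + kV = 2.278e+08 + 17·5.73e+06 = 3.253e+08 m³/yr.
C = 17000/3.253e+08 = 5.227e-05 kg/m³ = 0.05227 mg/L.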